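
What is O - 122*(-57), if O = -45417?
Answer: -38463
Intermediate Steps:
O - 122*(-57) = -45417 - 122*(-57) = -45417 - 1*(-6954) = -45417 + 6954 = -38463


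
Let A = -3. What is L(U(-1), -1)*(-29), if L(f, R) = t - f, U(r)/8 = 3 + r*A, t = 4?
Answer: 1276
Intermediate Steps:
U(r) = 24 - 24*r (U(r) = 8*(3 + r*(-3)) = 8*(3 - 3*r) = 24 - 24*r)
L(f, R) = 4 - f
L(U(-1), -1)*(-29) = (4 - (24 - 24*(-1)))*(-29) = (4 - (24 + 24))*(-29) = (4 - 1*48)*(-29) = (4 - 48)*(-29) = -44*(-29) = 1276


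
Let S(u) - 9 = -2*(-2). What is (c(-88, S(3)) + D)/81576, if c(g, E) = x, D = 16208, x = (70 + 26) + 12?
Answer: 4079/20394 ≈ 0.20001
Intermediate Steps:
S(u) = 13 (S(u) = 9 - 2*(-2) = 9 + 4 = 13)
x = 108 (x = 96 + 12 = 108)
c(g, E) = 108
(c(-88, S(3)) + D)/81576 = (108 + 16208)/81576 = 16316*(1/81576) = 4079/20394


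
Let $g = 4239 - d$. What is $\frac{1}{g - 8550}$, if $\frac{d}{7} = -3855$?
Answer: $\frac{1}{22674} \approx 4.4103 \cdot 10^{-5}$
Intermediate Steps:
$d = -26985$ ($d = 7 \left(-3855\right) = -26985$)
$g = 31224$ ($g = 4239 - -26985 = 4239 + 26985 = 31224$)
$\frac{1}{g - 8550} = \frac{1}{31224 - 8550} = \frac{1}{22674}$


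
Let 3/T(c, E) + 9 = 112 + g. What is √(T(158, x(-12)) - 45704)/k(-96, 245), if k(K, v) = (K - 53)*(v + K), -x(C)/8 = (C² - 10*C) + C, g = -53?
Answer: -I*√4570394/222010 ≈ -0.0096295*I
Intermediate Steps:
x(C) = -8*C² + 72*C (x(C) = -8*((C² - 10*C) + C) = -8*(C² - 9*C) = -8*C² + 72*C)
T(c, E) = 3/50 (T(c, E) = 3/(-9 + (112 - 53)) = 3/(-9 + 59) = 3/50)
k(K, v) = (-53 + K)*(K + v)
√(T(158, x(-12)) - 45704)/k(-96, 245) = √(3/50 - 45704)/((-96)² - 53*(-96) - 53*245 - 96*245) = √(-2285197/50)/(9216 + 5088 - 12985 - 23520) = (I*√4570394/10)/(-22201) = (I*√4570394/10)*(-1/22201) = -I*√4570394/222010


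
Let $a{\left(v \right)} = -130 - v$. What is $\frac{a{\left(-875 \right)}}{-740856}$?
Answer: $- \frac{745}{740856} \approx -0.0010056$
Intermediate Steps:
$\frac{a{\left(-875 \right)}}{-740856} = \frac{-130 - -875}{-740856} = \left(-130 + 875\right) \left(- \frac{1}{740856}\right) = 745 \left(- \frac{1}{740856}\right) = - \frac{745}{740856}$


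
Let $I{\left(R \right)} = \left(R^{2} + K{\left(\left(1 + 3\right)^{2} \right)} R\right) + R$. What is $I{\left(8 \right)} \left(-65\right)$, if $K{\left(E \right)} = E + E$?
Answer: $-21320$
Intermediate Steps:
$K{\left(E \right)} = 2 E$
$I{\left(R \right)} = R^{2} + 33 R$ ($I{\left(R \right)} = \left(R^{2} + 2 \left(1 + 3\right)^{2} R\right) + R = \left(R^{2} + 2 \cdot 4^{2} R\right) + R = \left(R^{2} + 2 \cdot 16 R\right) + R = \left(R^{2} + 32 R\right) + R = R^{2} + 33 R$)
$I{\left(8 \right)} \left(-65\right) = 8 \left(33 + 8\right) \left(-65\right) = 8 \cdot 41 \left(-65\right) = 328 \left(-65\right) = -21320$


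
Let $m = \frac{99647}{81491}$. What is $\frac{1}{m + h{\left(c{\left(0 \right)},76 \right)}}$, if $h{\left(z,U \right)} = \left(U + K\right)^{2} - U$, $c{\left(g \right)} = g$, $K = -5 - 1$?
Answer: $\frac{81491}{393212231} \approx 0.00020724$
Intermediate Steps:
$K = -6$ ($K = -5 - 1 = -6$)
$m = \frac{99647}{81491}$ ($m = 99647 \cdot \frac{1}{81491} = \frac{99647}{81491} \approx 1.2228$)
$h{\left(z,U \right)} = \left(-6 + U\right)^{2} - U$ ($h{\left(z,U \right)} = \left(U - 6\right)^{2} - U = \left(-6 + U\right)^{2} - U$)
$\frac{1}{m + h{\left(c{\left(0 \right)},76 \right)}} = \frac{1}{\frac{99647}{81491} + \left(\left(-6 + 76\right)^{2} - 76\right)} = \frac{1}{\frac{99647}{81491} - \left(76 - 70^{2}\right)} = \frac{1}{\frac{99647}{81491} + \left(4900 - 76\right)} = \frac{1}{\frac{99647}{81491} + 4824} = \frac{1}{\frac{393212231}{81491}} = \frac{81491}{393212231}$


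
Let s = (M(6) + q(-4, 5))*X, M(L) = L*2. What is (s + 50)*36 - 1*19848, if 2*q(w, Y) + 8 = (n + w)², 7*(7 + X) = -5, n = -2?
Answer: -176880/7 ≈ -25269.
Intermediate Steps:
X = -54/7 (X = -7 + (⅐)*(-5) = -7 - 5/7 = -54/7 ≈ -7.7143)
q(w, Y) = -4 + (-2 + w)²/2
M(L) = 2*L
s = -1404/7 (s = (2*6 + (-4 + (-2 - 4)²/2))*(-54/7) = (12 + (-4 + (½)*(-6)²))*(-54/7) = (12 + (-4 + (½)*36))*(-54/7) = (12 + (-4 + 18))*(-54/7) = (12 + 14)*(-54/7) = 26*(-54/7) = -1404/7 ≈ -200.57)
(s + 50)*36 - 1*19848 = (-1404/7 + 50)*36 - 1*19848 = -1054/7*36 - 19848 = -37944/7 - 19848 = -176880/7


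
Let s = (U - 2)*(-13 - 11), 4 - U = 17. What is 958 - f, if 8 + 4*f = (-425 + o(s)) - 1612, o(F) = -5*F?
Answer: 7677/4 ≈ 1919.3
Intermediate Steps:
U = -13 (U = 4 - 1*17 = 4 - 17 = -13)
s = 360 (s = (-13 - 2)*(-13 - 11) = -15*(-24) = 360)
f = -3845/4 (f = -2 + ((-425 - 5*360) - 1612)/4 = -2 + ((-425 - 1800) - 1612)/4 = -2 + (-2225 - 1612)/4 = -2 + (1/4)*(-3837) = -2 - 3837/4 = -3845/4 ≈ -961.25)
958 - f = 958 - 1*(-3845/4) = 958 + 3845/4 = 7677/4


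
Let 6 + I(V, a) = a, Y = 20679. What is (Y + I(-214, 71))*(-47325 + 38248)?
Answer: -188293288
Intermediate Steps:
I(V, a) = -6 + a
(Y + I(-214, 71))*(-47325 + 38248) = (20679 + (-6 + 71))*(-47325 + 38248) = (20679 + 65)*(-9077) = 20744*(-9077) = -188293288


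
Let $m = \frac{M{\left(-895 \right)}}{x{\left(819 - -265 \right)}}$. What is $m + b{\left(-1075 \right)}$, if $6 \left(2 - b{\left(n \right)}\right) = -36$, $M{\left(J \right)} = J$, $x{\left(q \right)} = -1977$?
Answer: $\frac{16711}{1977} \approx 8.4527$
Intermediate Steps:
$b{\left(n \right)} = 8$ ($b{\left(n \right)} = 2 - -6 = 2 + 6 = 8$)
$m = \frac{895}{1977}$ ($m = - \frac{895}{-1977} = \left(-895\right) \left(- \frac{1}{1977}\right) = \frac{895}{1977} \approx 0.45271$)
$m + b{\left(-1075 \right)} = \frac{895}{1977} + 8 = \frac{16711}{1977}$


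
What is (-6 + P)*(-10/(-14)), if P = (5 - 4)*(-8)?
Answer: -10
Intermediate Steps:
P = -8 (P = 1*(-8) = -8)
(-6 + P)*(-10/(-14)) = (-6 - 8)*(-10/(-14)) = -(-140)*(-1)/14 = -14*5/7 = -10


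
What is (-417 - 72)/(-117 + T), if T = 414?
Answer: -163/99 ≈ -1.6465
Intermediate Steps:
(-417 - 72)/(-117 + T) = (-417 - 72)/(-117 + 414) = -489/297 = -489*1/297 = -163/99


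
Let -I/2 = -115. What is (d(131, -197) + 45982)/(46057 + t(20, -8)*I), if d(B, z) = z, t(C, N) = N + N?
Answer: 45785/42377 ≈ 1.0804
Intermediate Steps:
I = 230 (I = -2*(-115) = 230)
t(C, N) = 2*N
(d(131, -197) + 45982)/(46057 + t(20, -8)*I) = (-197 + 45982)/(46057 + (2*(-8))*230) = 45785/(46057 - 16*230) = 45785/(46057 - 3680) = 45785/42377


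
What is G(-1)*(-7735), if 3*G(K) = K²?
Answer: -7735/3 ≈ -2578.3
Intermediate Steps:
G(K) = K²/3
G(-1)*(-7735) = ((⅓)*(-1)²)*(-7735) = ((⅓)*1)*(-7735) = (⅓)*(-7735) = -7735/3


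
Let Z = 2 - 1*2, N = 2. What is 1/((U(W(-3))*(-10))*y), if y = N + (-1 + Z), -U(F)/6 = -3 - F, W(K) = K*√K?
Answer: -1/720 - I*√3/720 ≈ -0.0013889 - 0.0024056*I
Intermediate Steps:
W(K) = K^(3/2)
U(F) = 18 + 6*F (U(F) = -6*(-3 - F) = 18 + 6*F)
Z = 0 (Z = 2 - 2 = 0)
y = 1 (y = 2 + (-1 + 0) = 2 - 1 = 1)
1/((U(W(-3))*(-10))*y) = 1/(((18 + 6*(-3)^(3/2))*(-10))*1) = 1/(((18 + 6*(-3*I*√3))*(-10))*1) = 1/(((18 - 18*I*√3)*(-10))*1) = 1/((-180 + 180*I*√3)*1) = 1/(-180 + 180*I*√3)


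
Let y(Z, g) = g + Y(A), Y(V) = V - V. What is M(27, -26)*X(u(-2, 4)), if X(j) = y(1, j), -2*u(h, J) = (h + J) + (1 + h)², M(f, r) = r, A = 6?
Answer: 39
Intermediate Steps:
Y(V) = 0
y(Z, g) = g (y(Z, g) = g + 0 = g)
u(h, J) = -J/2 - h/2 - (1 + h)²/2 (u(h, J) = -((h + J) + (1 + h)²)/2 = -((J + h) + (1 + h)²)/2 = -(J + h + (1 + h)²)/2 = -J/2 - h/2 - (1 + h)²/2)
X(j) = j
M(27, -26)*X(u(-2, 4)) = -26*(-½*4 - ½*(-2) - (1 - 2)²/2) = -26*(-2 + 1 - ½*(-1)²) = -26*(-2 + 1 - ½*1) = -26*(-2 + 1 - ½) = -26*(-3/2) = 39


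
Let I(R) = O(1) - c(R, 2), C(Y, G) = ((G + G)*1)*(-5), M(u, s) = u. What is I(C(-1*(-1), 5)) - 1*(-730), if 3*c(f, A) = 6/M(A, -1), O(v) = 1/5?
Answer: 3646/5 ≈ 729.20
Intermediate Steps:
O(v) = ⅕
c(f, A) = 2/A (c(f, A) = (6/A)/3 = 2/A)
C(Y, G) = -10*G (C(Y, G) = ((2*G)*1)*(-5) = (2*G)*(-5) = -10*G)
I(R) = -⅘ (I(R) = ⅕ - 2/2 = ⅕ - 1*1 = ⅕ - 1 = -⅘)
I(C(-1*(-1), 5)) - 1*(-730) = -⅘ - 1*(-730) = -⅘ + 730 = 3646/5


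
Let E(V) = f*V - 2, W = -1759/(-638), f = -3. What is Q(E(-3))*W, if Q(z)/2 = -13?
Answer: -22867/319 ≈ -71.683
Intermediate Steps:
W = 1759/638 (W = -1759*(-1/638) = 1759/638 ≈ 2.7571)
E(V) = -2 - 3*V (E(V) = -3*V - 2 = -2 - 3*V)
Q(z) = -26 (Q(z) = 2*(-13) = -26)
Q(E(-3))*W = -26*1759/638 = -22867/319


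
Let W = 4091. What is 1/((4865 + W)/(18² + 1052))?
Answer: 344/2239 ≈ 0.15364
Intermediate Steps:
1/((4865 + W)/(18² + 1052)) = 1/((4865 + 4091)/(18² + 1052)) = 1/(8956/(324 + 1052)) = 1/(8956/1376) = 1/(8956*(1/1376)) = 1/(2239/344) = 344/2239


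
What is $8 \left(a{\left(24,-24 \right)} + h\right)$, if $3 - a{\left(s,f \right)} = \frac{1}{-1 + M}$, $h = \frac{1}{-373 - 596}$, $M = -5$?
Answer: $\frac{8180}{323} \approx 25.325$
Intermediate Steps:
$h = - \frac{1}{969}$ ($h = \frac{1}{-969} = - \frac{1}{969} \approx -0.001032$)
$a{\left(s,f \right)} = \frac{19}{6}$ ($a{\left(s,f \right)} = 3 - \frac{1}{-1 - 5} = 3 - \frac{1}{-6} = 3 - - \frac{1}{6} = 3 + \frac{1}{6} = \frac{19}{6}$)
$8 \left(a{\left(24,-24 \right)} + h\right) = 8 \left(\frac{19}{6} - \frac{1}{969}\right) = 8 \cdot \frac{2045}{646} = \frac{8180}{323}$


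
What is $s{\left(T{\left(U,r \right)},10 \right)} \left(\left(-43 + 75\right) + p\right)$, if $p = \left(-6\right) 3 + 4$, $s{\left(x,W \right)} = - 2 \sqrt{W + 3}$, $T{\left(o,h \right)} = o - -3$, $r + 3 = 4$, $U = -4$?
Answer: $- 36 \sqrt{13} \approx -129.8$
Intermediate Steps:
$r = 1$ ($r = -3 + 4 = 1$)
$T{\left(o,h \right)} = 3 + o$ ($T{\left(o,h \right)} = o + 3 = 3 + o$)
$s{\left(x,W \right)} = - 2 \sqrt{3 + W}$
$p = -14$ ($p = -18 + 4 = -14$)
$s{\left(T{\left(U,r \right)},10 \right)} \left(\left(-43 + 75\right) + p\right) = - 2 \sqrt{3 + 10} \left(\left(-43 + 75\right) - 14\right) = - 2 \sqrt{13} \left(32 - 14\right) = - 2 \sqrt{13} \cdot 18 = - 36 \sqrt{13}$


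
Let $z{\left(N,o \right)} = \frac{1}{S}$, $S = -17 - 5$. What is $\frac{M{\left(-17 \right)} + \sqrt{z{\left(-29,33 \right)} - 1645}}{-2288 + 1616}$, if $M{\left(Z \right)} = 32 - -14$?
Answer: $- \frac{23}{336} - \frac{i \sqrt{796202}}{14784} \approx -0.068452 - 0.060356 i$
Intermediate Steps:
$S = -22$
$z{\left(N,o \right)} = - \frac{1}{22}$ ($z{\left(N,o \right)} = \frac{1}{-22} = - \frac{1}{22}$)
$M{\left(Z \right)} = 46$ ($M{\left(Z \right)} = 32 + 14 = 46$)
$\frac{M{\left(-17 \right)} + \sqrt{z{\left(-29,33 \right)} - 1645}}{-2288 + 1616} = \frac{46 + \sqrt{- \frac{1}{22} - 1645}}{-2288 + 1616} = \frac{46 + \sqrt{- \frac{36191}{22}}}{-672} = \left(46 + \frac{i \sqrt{796202}}{22}\right) \left(- \frac{1}{672}\right) = - \frac{23}{336} - \frac{i \sqrt{796202}}{14784}$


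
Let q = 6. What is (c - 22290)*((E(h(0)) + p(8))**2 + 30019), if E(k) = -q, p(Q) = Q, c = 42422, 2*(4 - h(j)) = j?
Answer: 604423036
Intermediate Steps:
h(j) = 4 - j/2
E(k) = -6 (E(k) = -1*6 = -6)
(c - 22290)*((E(h(0)) + p(8))**2 + 30019) = (42422 - 22290)*((-6 + 8)**2 + 30019) = 20132*(2**2 + 30019) = 20132*(4 + 30019) = 20132*30023 = 604423036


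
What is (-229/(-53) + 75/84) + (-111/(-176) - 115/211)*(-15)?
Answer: 54128043/13777456 ≈ 3.9287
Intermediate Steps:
(-229/(-53) + 75/84) + (-111/(-176) - 115/211)*(-15) = (-229*(-1/53) + 75*(1/84)) + (-111*(-1/176) - 115*1/211)*(-15) = (229/53 + 25/28) + (111/176 - 115/211)*(-15) = 7737/1484 + (3181/37136)*(-15) = 7737/1484 - 47715/37136 = 54128043/13777456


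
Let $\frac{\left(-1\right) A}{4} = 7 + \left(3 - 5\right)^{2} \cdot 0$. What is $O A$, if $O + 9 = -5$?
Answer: $392$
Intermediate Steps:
$O = -14$ ($O = -9 - 5 = -14$)
$A = -28$ ($A = - 4 \left(7 + \left(3 - 5\right)^{2} \cdot 0\right) = - 4 \left(7 + \left(-2\right)^{2} \cdot 0\right) = - 4 \left(7 + 4 \cdot 0\right) = - 4 \left(7 + 0\right) = \left(-4\right) 7 = -28$)
$O A = \left(-14\right) \left(-28\right) = 392$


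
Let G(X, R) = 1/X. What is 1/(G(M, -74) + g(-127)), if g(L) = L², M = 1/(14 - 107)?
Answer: 1/16036 ≈ 6.2360e-5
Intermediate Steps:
M = -1/93 (M = 1/(-93) = -1/93 ≈ -0.010753)
1/(G(M, -74) + g(-127)) = 1/(1/(-1/93) + (-127)²) = 1/(-93 + 16129) = 1/16036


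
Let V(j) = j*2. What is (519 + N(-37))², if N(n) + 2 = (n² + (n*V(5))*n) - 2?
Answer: 242549476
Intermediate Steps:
V(j) = 2*j
N(n) = -4 + 11*n² (N(n) = -2 + ((n² + (n*(2*5))*n) - 2) = -2 + ((n² + (n*10)*n) - 2) = -2 + ((n² + (10*n)*n) - 2) = -2 + ((n² + 10*n²) - 2) = -2 + (11*n² - 2) = -2 + (-2 + 11*n²) = -4 + 11*n²)
(519 + N(-37))² = (519 + (-4 + 11*(-37)²))² = (519 + (-4 + 11*1369))² = (519 + (-4 + 15059))² = (519 + 15055)² = 15574² = 242549476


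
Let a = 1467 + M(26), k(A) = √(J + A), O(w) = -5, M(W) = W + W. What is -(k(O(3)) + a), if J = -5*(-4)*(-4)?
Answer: -1519 - I*√85 ≈ -1519.0 - 9.2195*I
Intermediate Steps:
M(W) = 2*W
J = -80 (J = 20*(-4) = -80)
k(A) = √(-80 + A)
a = 1519 (a = 1467 + 2*26 = 1467 + 52 = 1519)
-(k(O(3)) + a) = -(√(-80 - 5) + 1519) = -(√(-85) + 1519) = -(I*√85 + 1519) = -(1519 + I*√85) = -1519 - I*√85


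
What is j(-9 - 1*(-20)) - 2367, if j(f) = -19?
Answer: -2386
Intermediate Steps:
j(-9 - 1*(-20)) - 2367 = -19 - 2367 = -2386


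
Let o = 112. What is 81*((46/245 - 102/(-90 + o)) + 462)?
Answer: 99881181/2695 ≈ 37062.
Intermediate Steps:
81*((46/245 - 102/(-90 + o)) + 462) = 81*((46/245 - 102/(-90 + 112)) + 462) = 81*((46*(1/245) - 102/22) + 462) = 81*((46/245 - 102*1/22) + 462) = 81*((46/245 - 51/11) + 462) = 81*(-11989/2695 + 462) = 81*(1233101/2695) = 99881181/2695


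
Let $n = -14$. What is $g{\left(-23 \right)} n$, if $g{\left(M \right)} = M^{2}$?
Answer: $-7406$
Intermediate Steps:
$g{\left(-23 \right)} n = \left(-23\right)^{2} \left(-14\right) = 529 \left(-14\right) = -7406$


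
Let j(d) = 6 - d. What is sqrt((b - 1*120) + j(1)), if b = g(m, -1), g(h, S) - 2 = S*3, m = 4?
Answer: 2*I*sqrt(29) ≈ 10.77*I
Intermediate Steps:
g(h, S) = 2 + 3*S (g(h, S) = 2 + S*3 = 2 + 3*S)
b = -1 (b = 2 + 3*(-1) = 2 - 3 = -1)
sqrt((b - 1*120) + j(1)) = sqrt((-1 - 1*120) + (6 - 1*1)) = sqrt((-1 - 120) + (6 - 1)) = sqrt(-121 + 5) = sqrt(-116) = 2*I*sqrt(29)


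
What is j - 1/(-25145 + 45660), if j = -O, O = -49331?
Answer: 1012025464/20515 ≈ 49331.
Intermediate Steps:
j = 49331 (j = -1*(-49331) = 49331)
j - 1/(-25145 + 45660) = 49331 - 1/(-25145 + 45660) = 49331 - 1/20515 = 1012025464/20515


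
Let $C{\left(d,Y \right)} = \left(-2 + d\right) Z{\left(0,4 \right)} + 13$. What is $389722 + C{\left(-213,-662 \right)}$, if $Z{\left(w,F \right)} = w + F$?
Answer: $388875$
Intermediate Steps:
$Z{\left(w,F \right)} = F + w$
$C{\left(d,Y \right)} = 5 + 4 d$ ($C{\left(d,Y \right)} = \left(-2 + d\right) \left(4 + 0\right) + 13 = \left(-2 + d\right) 4 + 13 = \left(-8 + 4 d\right) + 13 = 5 + 4 d$)
$389722 + C{\left(-213,-662 \right)} = 389722 + \left(5 + 4 \left(-213\right)\right) = 389722 + \left(5 - 852\right) = 389722 - 847 = 388875$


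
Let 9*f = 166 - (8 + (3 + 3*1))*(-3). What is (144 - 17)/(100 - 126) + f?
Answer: 4265/234 ≈ 18.227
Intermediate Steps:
f = 208/9 (f = (166 - (8 + (3 + 3*1))*(-3))/9 = (166 - (8 + (3 + 3))*(-3))/9 = (166 - (8 + 6)*(-3))/9 = (166 - 14*(-3))/9 = (166 - 1*(-42))/9 = (166 + 42)/9 = (⅑)*208 = 208/9 ≈ 23.111)
(144 - 17)/(100 - 126) + f = (144 - 17)/(100 - 126) + 208/9 = 127/(-26) + 208/9 = 127*(-1/26) + 208/9 = -127/26 + 208/9 = 4265/234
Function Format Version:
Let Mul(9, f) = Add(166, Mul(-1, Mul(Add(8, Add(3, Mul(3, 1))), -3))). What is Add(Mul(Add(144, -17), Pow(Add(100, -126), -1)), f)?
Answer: Rational(4265, 234) ≈ 18.227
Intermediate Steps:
f = Rational(208, 9) (f = Mul(Rational(1, 9), Add(166, Mul(-1, Mul(Add(8, Add(3, Mul(3, 1))), -3)))) = Mul(Rational(1, 9), Add(166, Mul(-1, Mul(Add(8, Add(3, 3)), -3)))) = Mul(Rational(1, 9), Add(166, Mul(-1, Mul(Add(8, 6), -3)))) = Mul(Rational(1, 9), Add(166, Mul(-1, Mul(14, -3)))) = Mul(Rational(1, 9), Add(166, Mul(-1, -42))) = Mul(Rational(1, 9), Add(166, 42)) = Mul(Rational(1, 9), 208) = Rational(208, 9) ≈ 23.111)
Add(Mul(Add(144, -17), Pow(Add(100, -126), -1)), f) = Add(Mul(Add(144, -17), Pow(Add(100, -126), -1)), Rational(208, 9)) = Add(Mul(127, Pow(-26, -1)), Rational(208, 9)) = Add(Mul(127, Rational(-1, 26)), Rational(208, 9)) = Add(Rational(-127, 26), Rational(208, 9)) = Rational(4265, 234)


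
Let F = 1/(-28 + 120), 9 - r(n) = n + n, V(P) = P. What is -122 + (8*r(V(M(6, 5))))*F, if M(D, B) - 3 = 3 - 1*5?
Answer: -2792/23 ≈ -121.39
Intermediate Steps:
M(D, B) = 1 (M(D, B) = 3 + (3 - 1*5) = 3 + (3 - 5) = 3 - 2 = 1)
r(n) = 9 - 2*n (r(n) = 9 - (n + n) = 9 - 2*n)
F = 1/92 ≈ 0.010870
-122 + (8*r(V(M(6, 5))))*F = -122 + (8*(9 - 2*1))*(1/92) = -122 + (8*(9 - 2))*(1/92) = -122 + (8*7)*(1/92) = -122 + 56*(1/92) = -122 + 14/23 = -2792/23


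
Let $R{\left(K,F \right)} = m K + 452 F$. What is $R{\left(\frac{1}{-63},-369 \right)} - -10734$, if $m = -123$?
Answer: $- \frac{3277093}{21} \approx -1.5605 \cdot 10^{5}$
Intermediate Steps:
$R{\left(K,F \right)} = - 123 K + 452 F$
$R{\left(\frac{1}{-63},-369 \right)} - -10734 = \left(- \frac{123}{-63} + 452 \left(-369\right)\right) - -10734 = \left(\left(-123\right) \left(- \frac{1}{63}\right) - 166788\right) + 10734 = \left(\frac{41}{21} - 166788\right) + 10734 = - \frac{3502507}{21} + 10734 = - \frac{3277093}{21}$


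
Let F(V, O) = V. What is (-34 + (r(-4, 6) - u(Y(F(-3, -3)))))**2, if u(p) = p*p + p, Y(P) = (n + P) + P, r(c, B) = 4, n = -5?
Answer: 19600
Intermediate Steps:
Y(P) = -5 + 2*P (Y(P) = (-5 + P) + P = -5 + 2*P)
u(p) = p + p**2 (u(p) = p**2 + p = p + p**2)
(-34 + (r(-4, 6) - u(Y(F(-3, -3)))))**2 = (-34 + (4 - (-5 + 2*(-3))*(1 + (-5 + 2*(-3)))))**2 = (-34 + (4 - (-5 - 6)*(1 + (-5 - 6))))**2 = (-34 + (4 - (-11)*(1 - 11)))**2 = (-34 + (4 - (-11)*(-10)))**2 = (-34 + (4 - 1*110))**2 = (-34 + (4 - 110))**2 = (-34 - 106)**2 = (-140)**2 = 19600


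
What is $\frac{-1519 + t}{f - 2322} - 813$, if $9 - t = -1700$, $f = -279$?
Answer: $- \frac{2114803}{2601} \approx -813.07$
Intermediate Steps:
$t = 1709$ ($t = 9 - -1700 = 9 + 1700 = 1709$)
$\frac{-1519 + t}{f - 2322} - 813 = \frac{-1519 + 1709}{-279 - 2322} - 813 = \frac{190}{-2601} - 813 = 190 \left(- \frac{1}{2601}\right) - 813 = - \frac{190}{2601} - 813 = - \frac{2114803}{2601}$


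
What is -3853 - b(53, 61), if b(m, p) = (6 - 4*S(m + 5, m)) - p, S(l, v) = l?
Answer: -3566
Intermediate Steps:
b(m, p) = -14 - p - 4*m (b(m, p) = (6 - 4*(m + 5)) - p = (6 - 4*(5 + m)) - p = (6 + (-20 - 4*m)) - p = (-14 - 4*m) - p = -14 - p - 4*m)
-3853 - b(53, 61) = -3853 - (-14 - 1*61 - 4*53) = -3853 - (-14 - 61 - 212) = -3853 - 1*(-287) = -3853 + 287 = -3566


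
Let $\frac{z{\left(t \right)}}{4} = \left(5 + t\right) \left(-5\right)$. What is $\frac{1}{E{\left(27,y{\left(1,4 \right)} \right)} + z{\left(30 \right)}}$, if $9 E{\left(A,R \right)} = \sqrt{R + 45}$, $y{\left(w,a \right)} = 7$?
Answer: $- \frac{14175}{9922487} - \frac{9 \sqrt{13}}{19844974} \approx -0.0014302$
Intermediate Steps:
$E{\left(A,R \right)} = \frac{\sqrt{45 + R}}{9}$ ($E{\left(A,R \right)} = \frac{\sqrt{R + 45}}{9} = \frac{\sqrt{45 + R}}{9}$)
$z{\left(t \right)} = -100 - 20 t$ ($z{\left(t \right)} = 4 \left(5 + t\right) \left(-5\right) = 4 \left(-25 - 5 t\right) = -100 - 20 t$)
$\frac{1}{E{\left(27,y{\left(1,4 \right)} \right)} + z{\left(30 \right)}} = \frac{1}{\frac{\sqrt{45 + 7}}{9} - 700} = \frac{1}{\frac{\sqrt{52}}{9} - 700} = \frac{1}{\frac{2 \sqrt{13}}{9} - 700} = \frac{1}{-700 + \frac{2 \sqrt{13}}{9}}$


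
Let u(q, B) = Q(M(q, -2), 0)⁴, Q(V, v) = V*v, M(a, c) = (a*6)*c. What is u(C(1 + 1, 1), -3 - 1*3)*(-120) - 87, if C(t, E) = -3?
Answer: -87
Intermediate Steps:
M(a, c) = 6*a*c (M(a, c) = (6*a)*c = 6*a*c)
u(q, B) = 0 (u(q, B) = ((6*q*(-2))*0)⁴ = (-12*q*0)⁴ = 0⁴ = 0)
u(C(1 + 1, 1), -3 - 1*3)*(-120) - 87 = 0*(-120) - 87 = 0 - 87 = -87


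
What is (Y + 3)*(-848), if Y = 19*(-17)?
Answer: 271360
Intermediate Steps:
Y = -323
(Y + 3)*(-848) = (-323 + 3)*(-848) = -320*(-848) = 271360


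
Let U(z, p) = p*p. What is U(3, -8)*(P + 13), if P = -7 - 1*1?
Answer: 320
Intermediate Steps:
U(z, p) = p²
P = -8 (P = -7 - 1 = -8)
U(3, -8)*(P + 13) = (-8)²*(-8 + 13) = 64*5 = 320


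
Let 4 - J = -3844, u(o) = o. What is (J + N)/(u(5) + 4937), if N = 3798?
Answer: 3823/2471 ≈ 1.5471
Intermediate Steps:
J = 3848 (J = 4 - 1*(-3844) = 4 + 3844 = 3848)
(J + N)/(u(5) + 4937) = (3848 + 3798)/(5 + 4937) = 7646/4942 = 7646*(1/4942) = 3823/2471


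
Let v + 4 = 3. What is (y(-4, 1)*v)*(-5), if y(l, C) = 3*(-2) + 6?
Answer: 0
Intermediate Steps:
y(l, C) = 0 (y(l, C) = -6 + 6 = 0)
v = -1 (v = -4 + 3 = -1)
(y(-4, 1)*v)*(-5) = (0*(-1))*(-5) = 0*(-5) = 0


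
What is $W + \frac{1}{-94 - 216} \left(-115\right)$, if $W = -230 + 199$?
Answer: $- \frac{1899}{62} \approx -30.629$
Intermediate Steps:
$W = -31$
$W + \frac{1}{-94 - 216} \left(-115\right) = -31 + \frac{1}{-94 - 216} \left(-115\right) = -31 + \frac{1}{-310} \left(-115\right) = -31 - - \frac{23}{62} = -31 + \frac{23}{62} = - \frac{1899}{62}$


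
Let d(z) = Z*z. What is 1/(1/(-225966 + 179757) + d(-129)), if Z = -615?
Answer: 46209/3665991014 ≈ 1.2605e-5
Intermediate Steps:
d(z) = -615*z
1/(1/(-225966 + 179757) + d(-129)) = 1/(1/(-225966 + 179757) - 615*(-129)) = 1/(1/(-46209) + 79335) = 1/(-1/46209 + 79335) = 1/(3665991014/46209) = 46209/3665991014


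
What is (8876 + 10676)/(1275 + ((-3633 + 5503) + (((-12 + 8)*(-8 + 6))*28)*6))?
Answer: 19552/4489 ≈ 4.3555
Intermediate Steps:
(8876 + 10676)/(1275 + ((-3633 + 5503) + (((-12 + 8)*(-8 + 6))*28)*6)) = 19552/(1275 + (1870 + (-4*(-2)*28)*6)) = 19552/(1275 + (1870 + (8*28)*6)) = 19552/(1275 + (1870 + 224*6)) = 19552/(1275 + (1870 + 1344)) = 19552/(1275 + 3214) = 19552/4489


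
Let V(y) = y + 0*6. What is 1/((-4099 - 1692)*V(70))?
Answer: -1/405370 ≈ -2.4669e-6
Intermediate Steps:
V(y) = y (V(y) = y + 0 = y)
1/((-4099 - 1692)*V(70)) = 1/(-4099 - 1692*70) = (1/70)/(-5791) = -1/5791*1/70 = -1/405370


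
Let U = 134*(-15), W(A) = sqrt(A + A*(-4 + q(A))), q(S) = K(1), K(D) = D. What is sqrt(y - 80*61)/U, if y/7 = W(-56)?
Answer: -I*sqrt(1220 - 7*sqrt(7))/1005 ≈ -0.03449*I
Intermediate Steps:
q(S) = 1
W(A) = sqrt(2)*sqrt(-A) (W(A) = sqrt(A + A*(-4 + 1)) = sqrt(A + A*(-3)) = sqrt(A - 3*A) = sqrt(-2*A) = sqrt(2)*sqrt(-A))
y = 28*sqrt(7) (y = 7*(sqrt(2)*sqrt(-1*(-56))) = 7*(sqrt(2)*sqrt(56)) = 7*(sqrt(2)*(2*sqrt(14))) = 7*(4*sqrt(7)) = 28*sqrt(7) ≈ 74.081)
U = -2010
sqrt(y - 80*61)/U = sqrt(28*sqrt(7) - 80*61)/(-2010) = sqrt(28*sqrt(7) - 4880)*(-1/2010) = sqrt(-4880 + 28*sqrt(7))*(-1/2010) = -sqrt(-4880 + 28*sqrt(7))/2010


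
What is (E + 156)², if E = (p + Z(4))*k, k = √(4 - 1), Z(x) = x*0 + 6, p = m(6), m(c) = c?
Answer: 24768 + 3744*√3 ≈ 31253.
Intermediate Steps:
p = 6
Z(x) = 6 (Z(x) = 0 + 6 = 6)
k = √3 ≈ 1.7320
E = 12*√3 (E = (6 + 6)*√3 = 12*√3 ≈ 20.785)
(E + 156)² = (12*√3 + 156)² = (156 + 12*√3)²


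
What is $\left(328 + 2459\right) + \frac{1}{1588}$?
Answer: $\frac{4425757}{1588} \approx 2787.0$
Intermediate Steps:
$\left(328 + 2459\right) + \frac{1}{1588} = 2787 + \frac{1}{1588} = \frac{4425757}{1588}$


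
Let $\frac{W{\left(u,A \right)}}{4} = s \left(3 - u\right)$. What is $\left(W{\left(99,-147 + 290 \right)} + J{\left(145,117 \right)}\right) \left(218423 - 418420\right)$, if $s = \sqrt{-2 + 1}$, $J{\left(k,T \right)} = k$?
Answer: $-28999565 + 76798848 i \approx -2.9 \cdot 10^{7} + 7.6799 \cdot 10^{7} i$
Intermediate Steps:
$s = i$ ($s = \sqrt{-1} = i \approx 1.0 i$)
$W{\left(u,A \right)} = 4 i \left(3 - u\right)$
$\left(W{\left(99,-147 + 290 \right)} + J{\left(145,117 \right)}\right) \left(218423 - 418420\right) = \left(4 i \left(3 - 99\right) + 145\right) \left(218423 - 418420\right) = \left(4 i \left(3 - 99\right) + 145\right) \left(-199997\right) = \left(4 i \left(-96\right) + 145\right) \left(-199997\right) = \left(- 384 i + 145\right) \left(-199997\right) = \left(145 - 384 i\right) \left(-199997\right) = -28999565 + 76798848 i$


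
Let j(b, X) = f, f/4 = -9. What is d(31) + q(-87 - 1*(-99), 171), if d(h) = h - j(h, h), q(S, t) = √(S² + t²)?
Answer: 67 + 3*√3265 ≈ 238.42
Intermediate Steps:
f = -36 (f = 4*(-9) = -36)
j(b, X) = -36
d(h) = 36 + h (d(h) = h - 1*(-36) = h + 36 = 36 + h)
d(31) + q(-87 - 1*(-99), 171) = (36 + 31) + √((-87 - 1*(-99))² + 171²) = 67 + √((-87 + 99)² + 29241) = 67 + √(12² + 29241) = 67 + √(144 + 29241) = 67 + √29385 = 67 + 3*√3265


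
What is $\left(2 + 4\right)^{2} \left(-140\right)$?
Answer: $-5040$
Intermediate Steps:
$\left(2 + 4\right)^{2} \left(-140\right) = 6^{2} \left(-140\right) = 36 \left(-140\right) = -5040$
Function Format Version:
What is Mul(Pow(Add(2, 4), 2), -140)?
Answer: -5040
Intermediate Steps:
Mul(Pow(Add(2, 4), 2), -140) = Mul(Pow(6, 2), -140) = Mul(36, -140) = -5040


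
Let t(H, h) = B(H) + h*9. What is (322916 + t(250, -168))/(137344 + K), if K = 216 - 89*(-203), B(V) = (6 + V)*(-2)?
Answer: 320892/155627 ≈ 2.0619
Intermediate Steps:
B(V) = -12 - 2*V
t(H, h) = -12 - 2*H + 9*h (t(H, h) = (-12 - 2*H) + h*9 = (-12 - 2*H) + 9*h = -12 - 2*H + 9*h)
K = 18283 (K = 216 + 18067 = 18283)
(322916 + t(250, -168))/(137344 + K) = (322916 + (-12 - 2*250 + 9*(-168)))/(137344 + 18283) = (322916 + (-12 - 500 - 1512))/155627 = (322916 - 2024)*(1/155627) = 320892*(1/155627) = 320892/155627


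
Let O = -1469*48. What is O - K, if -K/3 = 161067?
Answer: 412689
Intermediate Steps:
O = -70512
K = -483201 (K = -3*161067 = -483201)
O - K = -70512 - 1*(-483201) = -70512 + 483201 = 412689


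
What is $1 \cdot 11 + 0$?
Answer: $11$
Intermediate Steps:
$1 \cdot 11 + 0 = 11 + 0 = 11$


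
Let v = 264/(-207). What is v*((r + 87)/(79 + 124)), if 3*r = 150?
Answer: -12056/14007 ≈ -0.86071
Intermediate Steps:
r = 50 (r = (⅓)*150 = 50)
v = -88/69 (v = 264*(-1/207) = -88/69 ≈ -1.2754)
v*((r + 87)/(79 + 124)) = -88*(50 + 87)/(69*(79 + 124)) = -12056/(69*203) = -88/69*137/203 = -12056/14007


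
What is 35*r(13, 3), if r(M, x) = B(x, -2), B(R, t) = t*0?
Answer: 0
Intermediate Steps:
B(R, t) = 0
r(M, x) = 0
35*r(13, 3) = 35*0 = 0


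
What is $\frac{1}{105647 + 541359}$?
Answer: $\frac{1}{647006} \approx 1.5456 \cdot 10^{-6}$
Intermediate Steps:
$\frac{1}{105647 + 541359} = \frac{1}{647006}$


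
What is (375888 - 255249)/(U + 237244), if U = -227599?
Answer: 40213/3215 ≈ 12.508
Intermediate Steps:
(375888 - 255249)/(U + 237244) = (375888 - 255249)/(-227599 + 237244) = 120639/9645 = 120639*(1/9645) = 40213/3215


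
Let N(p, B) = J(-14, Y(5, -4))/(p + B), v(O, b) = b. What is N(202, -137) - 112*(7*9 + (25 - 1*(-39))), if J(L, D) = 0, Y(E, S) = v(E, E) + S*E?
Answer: -14224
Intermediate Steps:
Y(E, S) = E + E*S (Y(E, S) = E + S*E = E + E*S)
N(p, B) = 0 (N(p, B) = 0/(p + B) = 0/(B + p) = 0)
N(202, -137) - 112*(7*9 + (25 - 1*(-39))) = 0 - 112*(7*9 + (25 - 1*(-39))) = 0 - 112*(63 + (25 + 39)) = 0 - 112*(63 + 64) = 0 - 112*127 = 0 - 1*14224 = 0 - 14224 = -14224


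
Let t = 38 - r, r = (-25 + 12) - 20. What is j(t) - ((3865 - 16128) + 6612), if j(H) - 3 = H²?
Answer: 10695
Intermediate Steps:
r = -33 (r = -13 - 20 = -33)
t = 71 (t = 38 - 1*(-33) = 38 + 33 = 71)
j(H) = 3 + H²
j(t) - ((3865 - 16128) + 6612) = (3 + 71²) - ((3865 - 16128) + 6612) = (3 + 5041) - (-12263 + 6612) = 5044 - 1*(-5651) = 5044 + 5651 = 10695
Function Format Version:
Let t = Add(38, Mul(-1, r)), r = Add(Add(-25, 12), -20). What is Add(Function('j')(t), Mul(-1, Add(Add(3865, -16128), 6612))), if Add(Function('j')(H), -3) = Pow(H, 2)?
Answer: 10695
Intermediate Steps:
r = -33 (r = Add(-13, -20) = -33)
t = 71 (t = Add(38, Mul(-1, -33)) = Add(38, 33) = 71)
Function('j')(H) = Add(3, Pow(H, 2))
Add(Function('j')(t), Mul(-1, Add(Add(3865, -16128), 6612))) = Add(Add(3, Pow(71, 2)), Mul(-1, Add(Add(3865, -16128), 6612))) = Add(Add(3, 5041), Mul(-1, Add(-12263, 6612))) = Add(5044, Mul(-1, -5651)) = Add(5044, 5651) = 10695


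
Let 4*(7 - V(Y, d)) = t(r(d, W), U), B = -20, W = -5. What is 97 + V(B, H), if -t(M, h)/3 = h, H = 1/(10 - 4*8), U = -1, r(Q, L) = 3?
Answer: 413/4 ≈ 103.25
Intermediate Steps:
H = -1/22 (H = 1/(10 - 32) = 1/(-22) = -1/22 ≈ -0.045455)
t(M, h) = -3*h
V(Y, d) = 25/4 (V(Y, d) = 7 - (-3)*(-1)/4 = 7 - ¼*3 = 7 - ¾ = 25/4)
97 + V(B, H) = 97 + 25/4 = 413/4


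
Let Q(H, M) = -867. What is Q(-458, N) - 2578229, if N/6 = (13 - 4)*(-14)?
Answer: -2579096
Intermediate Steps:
N = -756 (N = 6*((13 - 4)*(-14)) = 6*(9*(-14)) = 6*(-126) = -756)
Q(-458, N) - 2578229 = -867 - 2578229 = -2579096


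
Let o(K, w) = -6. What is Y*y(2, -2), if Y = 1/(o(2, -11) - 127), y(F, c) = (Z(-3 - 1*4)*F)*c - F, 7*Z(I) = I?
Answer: -2/133 ≈ -0.015038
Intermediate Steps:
Z(I) = I/7
y(F, c) = -F - F*c (y(F, c) = (((-3 - 1*4)/7)*F)*c - F = (((-3 - 4)/7)*F)*c - F = (((⅐)*(-7))*F)*c - F = (-F)*c - F = -F*c - F = -F - F*c)
Y = -1/133 (Y = 1/(-6 - 127) = 1/(-133) = -1/133 ≈ -0.0075188)
Y*y(2, -2) = -(-1)*2*(1 - 2)/133 = -(-1)*2*(-1)/133 = -1/133*2 = -2/133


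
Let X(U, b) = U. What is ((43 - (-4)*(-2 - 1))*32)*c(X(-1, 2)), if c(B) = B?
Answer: -992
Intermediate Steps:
((43 - (-4)*(-2 - 1))*32)*c(X(-1, 2)) = ((43 - (-4)*(-2 - 1))*32)*(-1) = ((43 - (-4)*(-3))*32)*(-1) = ((43 - 1*12)*32)*(-1) = ((43 - 12)*32)*(-1) = (31*32)*(-1) = 992*(-1) = -992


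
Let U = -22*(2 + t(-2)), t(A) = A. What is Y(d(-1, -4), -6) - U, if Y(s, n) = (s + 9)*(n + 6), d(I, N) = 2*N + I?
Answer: 0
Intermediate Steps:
d(I, N) = I + 2*N
Y(s, n) = (6 + n)*(9 + s) (Y(s, n) = (9 + s)*(6 + n) = (6 + n)*(9 + s))
U = 0 (U = -22*(2 - 2) = -22*0 = 0)
Y(d(-1, -4), -6) - U = (54 + 6*(-1 + 2*(-4)) + 9*(-6) - 6*(-1 + 2*(-4))) - 1*0 = (54 + 6*(-1 - 8) - 54 - 6*(-1 - 8)) + 0 = (54 + 6*(-9) - 54 - 6*(-9)) + 0 = (54 - 54 - 54 + 54) + 0 = 0 + 0 = 0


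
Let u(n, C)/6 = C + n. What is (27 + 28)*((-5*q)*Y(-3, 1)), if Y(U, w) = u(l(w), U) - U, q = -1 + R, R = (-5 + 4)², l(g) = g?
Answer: 0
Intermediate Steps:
u(n, C) = 6*C + 6*n (u(n, C) = 6*(C + n) = 6*C + 6*n)
R = 1 (R = (-1)² = 1)
q = 0 (q = -1 + 1 = 0)
Y(U, w) = 5*U + 6*w (Y(U, w) = (6*U + 6*w) - U = 5*U + 6*w)
(27 + 28)*((-5*q)*Y(-3, 1)) = (27 + 28)*((-5*0)*(5*(-3) + 6*1)) = 55*(0*(-15 + 6)) = 55*(0*(-9)) = 55*0 = 0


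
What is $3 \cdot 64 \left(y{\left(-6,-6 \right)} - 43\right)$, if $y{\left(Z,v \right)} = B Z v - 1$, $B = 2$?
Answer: $5376$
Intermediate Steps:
$y{\left(Z,v \right)} = -1 + 2 Z v$ ($y{\left(Z,v \right)} = 2 Z v - 1 = -1 + 2 Z v$)
$3 \cdot 64 \left(y{\left(-6,-6 \right)} - 43\right) = 3 \cdot 64 \left(\left(-1 + 2 \left(-6\right) \left(-6\right)\right) - 43\right) = 192 \left(\left(-1 + 72\right) - 43\right) = 192 \left(71 - 43\right) = 192 \cdot 28 = 5376$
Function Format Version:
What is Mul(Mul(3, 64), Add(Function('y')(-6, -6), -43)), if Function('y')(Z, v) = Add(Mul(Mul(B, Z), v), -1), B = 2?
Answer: 5376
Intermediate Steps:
Function('y')(Z, v) = Add(-1, Mul(2, Z, v)) (Function('y')(Z, v) = Add(Mul(Mul(2, Z), v), -1) = Add(Mul(2, Z, v), -1) = Add(-1, Mul(2, Z, v)))
Mul(Mul(3, 64), Add(Function('y')(-6, -6), -43)) = Mul(Mul(3, 64), Add(Add(-1, Mul(2, -6, -6)), -43)) = Mul(192, Add(Add(-1, 72), -43)) = Mul(192, Add(71, -43)) = Mul(192, 28) = 5376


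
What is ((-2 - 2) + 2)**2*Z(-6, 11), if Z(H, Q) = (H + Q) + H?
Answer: -4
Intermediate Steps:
Z(H, Q) = Q + 2*H
((-2 - 2) + 2)**2*Z(-6, 11) = ((-2 - 2) + 2)**2*(11 + 2*(-6)) = (-4 + 2)**2*(11 - 12) = (-2)**2*(-1) = 4*(-1) = -4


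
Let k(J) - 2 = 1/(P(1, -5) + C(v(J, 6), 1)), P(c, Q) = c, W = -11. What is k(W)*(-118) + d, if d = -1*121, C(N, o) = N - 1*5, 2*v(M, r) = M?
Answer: -6547/19 ≈ -344.58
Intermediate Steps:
v(M, r) = M/2
C(N, o) = -5 + N (C(N, o) = N - 5 = -5 + N)
k(J) = 2 + 1/(-4 + J/2) (k(J) = 2 + 1/(1 + (-5 + J/2)) = 2 + 1/(-4 + J/2))
d = -121
k(W)*(-118) + d = (2*(-7 - 11)/(-8 - 11))*(-118) - 121 = (2*(-18)/(-19))*(-118) - 121 = (2*(-1/19)*(-18))*(-118) - 121 = (36/19)*(-118) - 121 = -4248/19 - 121 = -6547/19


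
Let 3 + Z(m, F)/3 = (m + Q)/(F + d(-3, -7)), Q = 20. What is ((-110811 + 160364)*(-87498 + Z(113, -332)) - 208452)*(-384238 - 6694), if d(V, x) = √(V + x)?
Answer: 93438612436879491876/55117 + 3864684752502*I*√10/55117 ≈ 1.6953e+15 + 2.2173e+8*I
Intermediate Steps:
Z(m, F) = -9 + 3*(20 + m)/(F + I*√10) (Z(m, F) = -9 + 3*((m + 20)/(F + √(-3 - 7))) = -9 + 3*((20 + m)/(F + √(-10))) = -9 + 3*((20 + m)/(F + I*√10)) = -9 + 3*(20 + m)/(F + I*√10))
((-110811 + 160364)*(-87498 + Z(113, -332)) - 208452)*(-384238 - 6694) = ((-110811 + 160364)*(-87498 + 3*(20 + 113 - 3*(-332) - 3*I*√10)/(-332 + I*√10)) - 208452)*(-384238 - 6694) = (49553*(-87498 + 3*(20 + 113 + 996 - 3*I*√10)/(-332 + I*√10)) - 208452)*(-390932) = (49553*(-87498 + 3*(1129 - 3*I*√10)/(-332 + I*√10)) - 208452)*(-390932) = ((-4335788394 + 148659*(1129 - 3*I*√10)/(-332 + I*√10)) - 208452)*(-390932) = (-4335996846 + 148659*(1129 - 3*I*√10)/(-332 + I*√10))*(-390932) = 1695079919000472 - 58115560188*(1129 - 3*I*√10)/(-332 + I*√10)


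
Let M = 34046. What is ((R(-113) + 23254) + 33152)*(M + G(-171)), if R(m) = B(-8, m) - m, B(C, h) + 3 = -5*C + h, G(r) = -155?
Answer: 1912909713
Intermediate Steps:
B(C, h) = -3 + h - 5*C (B(C, h) = -3 + (-5*C + h) = -3 + (h - 5*C) = -3 + h - 5*C)
R(m) = 37 (R(m) = (-3 + m - 5*(-8)) - m = (-3 + m + 40) - m = (37 + m) - m = 37)
((R(-113) + 23254) + 33152)*(M + G(-171)) = ((37 + 23254) + 33152)*(34046 - 155) = (23291 + 33152)*33891 = 56443*33891 = 1912909713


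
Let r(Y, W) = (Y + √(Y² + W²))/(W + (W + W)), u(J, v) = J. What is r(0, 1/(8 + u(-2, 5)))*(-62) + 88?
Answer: 202/3 ≈ 67.333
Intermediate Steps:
r(Y, W) = (Y + √(W² + Y²))/(3*W) (r(Y, W) = (Y + √(W² + Y²))/(W + 2*W) = (Y + √(W² + Y²))/((3*W)) = (Y + √(W² + Y²))*(1/(3*W)) = (Y + √(W² + Y²))/(3*W))
r(0, 1/(8 + u(-2, 5)))*(-62) + 88 = ((0 + √((1/(8 - 2))² + 0²))/(3*(1/(8 - 2))))*(-62) + 88 = ((0 + √((1/6)² + 0))/(3*(1/6)))*(-62) + 88 = ((0 + √((⅙)² + 0))/(3*(⅙)))*(-62) + 88 = ((⅓)*6*(0 + √(1/36 + 0)))*(-62) + 88 = ((⅓)*6*(0 + √(1/36)))*(-62) + 88 = ((⅓)*6*(0 + ⅙))*(-62) + 88 = ((⅓)*6*(⅙))*(-62) + 88 = (⅓)*(-62) + 88 = -62/3 + 88 = 202/3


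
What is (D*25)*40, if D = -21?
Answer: -21000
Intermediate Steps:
(D*25)*40 = -21*25*40 = -525*40 = -21000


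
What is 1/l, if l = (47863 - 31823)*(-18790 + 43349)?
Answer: 1/393926360 ≈ 2.5385e-9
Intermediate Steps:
l = 393926360 (l = 16040*24559 = 393926360)
1/l = 1/393926360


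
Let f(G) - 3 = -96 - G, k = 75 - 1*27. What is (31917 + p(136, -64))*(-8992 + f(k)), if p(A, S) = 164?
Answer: -292995773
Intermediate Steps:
k = 48 (k = 75 - 27 = 48)
f(G) = -93 - G (f(G) = 3 + (-96 - G) = -93 - G)
(31917 + p(136, -64))*(-8992 + f(k)) = (31917 + 164)*(-8992 + (-93 - 1*48)) = 32081*(-8992 + (-93 - 48)) = 32081*(-8992 - 141) = 32081*(-9133) = -292995773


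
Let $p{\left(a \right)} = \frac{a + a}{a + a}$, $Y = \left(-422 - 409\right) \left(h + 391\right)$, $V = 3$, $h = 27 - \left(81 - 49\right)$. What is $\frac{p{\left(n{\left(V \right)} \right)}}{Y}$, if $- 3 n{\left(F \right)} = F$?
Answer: $- \frac{1}{320766} \approx -3.1175 \cdot 10^{-6}$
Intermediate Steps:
$h = -5$ ($h = 27 - \left(81 - 49\right) = 27 - 32 = -5$)
$n{\left(F \right)} = - \frac{F}{3}$
$Y = -320766$ ($Y = \left(-422 - 409\right) \left(-5 + 391\right) = \left(-831\right) 386 = -320766$)
$p{\left(a \right)} = 1$ ($p{\left(a \right)} = \frac{2 a}{2 a} = 2 a \frac{1}{2 a} = 1$)
$\frac{p{\left(n{\left(V \right)} \right)}}{Y} = 1 \frac{1}{-320766} = 1 \left(- \frac{1}{320766}\right) = - \frac{1}{320766}$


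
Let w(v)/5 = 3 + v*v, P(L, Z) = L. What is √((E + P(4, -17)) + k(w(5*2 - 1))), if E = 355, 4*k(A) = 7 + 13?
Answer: 2*√91 ≈ 19.079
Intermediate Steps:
w(v) = 15 + 5*v² (w(v) = 5*(3 + v*v) = 5*(3 + v²) = 15 + 5*v²)
k(A) = 5 (k(A) = (7 + 13)/4 = (¼)*20 = 5)
√((E + P(4, -17)) + k(w(5*2 - 1))) = √((355 + 4) + 5) = √(359 + 5) = √364 = 2*√91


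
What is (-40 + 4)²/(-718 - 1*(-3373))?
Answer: 144/295 ≈ 0.48814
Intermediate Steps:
(-40 + 4)²/(-718 - 1*(-3373)) = (-36)²/(-718 + 3373) = 1296/2655 = 1296*(1/2655) = 144/295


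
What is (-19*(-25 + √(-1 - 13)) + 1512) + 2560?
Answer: 4547 - 19*I*√14 ≈ 4547.0 - 71.091*I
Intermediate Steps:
(-19*(-25 + √(-1 - 13)) + 1512) + 2560 = (-19*(-25 + √(-14)) + 1512) + 2560 = (-19*(-25 + I*√14) + 1512) + 2560 = ((475 - 19*I*√14) + 1512) + 2560 = (1987 - 19*I*√14) + 2560 = 4547 - 19*I*√14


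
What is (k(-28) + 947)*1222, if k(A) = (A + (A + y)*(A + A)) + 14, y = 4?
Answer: 2782494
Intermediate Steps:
k(A) = 14 + A + 2*A*(4 + A) (k(A) = (A + (A + 4)*(A + A)) + 14 = (A + (4 + A)*(2*A)) + 14 = (A + 2*A*(4 + A)) + 14 = 14 + A + 2*A*(4 + A))
(k(-28) + 947)*1222 = ((14 + 2*(-28)² + 9*(-28)) + 947)*1222 = ((14 + 2*784 - 252) + 947)*1222 = ((14 + 1568 - 252) + 947)*1222 = (1330 + 947)*1222 = 2277*1222 = 2782494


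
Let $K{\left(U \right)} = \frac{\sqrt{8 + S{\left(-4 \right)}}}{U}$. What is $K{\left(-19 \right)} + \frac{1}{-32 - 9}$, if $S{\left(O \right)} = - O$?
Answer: $- \frac{1}{41} - \frac{2 \sqrt{3}}{19} \approx -0.20671$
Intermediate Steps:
$K{\left(U \right)} = \frac{2 \sqrt{3}}{U}$ ($K{\left(U \right)} = \frac{\sqrt{8 - -4}}{U} = \frac{\sqrt{8 + 4}}{U} = \frac{\sqrt{12}}{U} = \frac{2 \sqrt{3}}{U}$)
$K{\left(-19 \right)} + \frac{1}{-32 - 9} = \frac{2 \sqrt{3}}{-19} + \frac{1}{-32 - 9} = 2 \sqrt{3} \left(- \frac{1}{19}\right) + \frac{1}{-41} = - \frac{2 \sqrt{3}}{19} - \frac{1}{41} = - \frac{1}{41} - \frac{2 \sqrt{3}}{19}$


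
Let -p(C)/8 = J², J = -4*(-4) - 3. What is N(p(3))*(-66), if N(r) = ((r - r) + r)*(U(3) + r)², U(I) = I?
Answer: 162384482832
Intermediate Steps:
J = 13 (J = 16 - 3 = 13)
p(C) = -1352 (p(C) = -8*13² = -8*169 = -1352)
N(r) = r*(3 + r)² (N(r) = ((r - r) + r)*(3 + r)² = (0 + r)*(3 + r)² = r*(3 + r)²)
N(p(3))*(-66) = -1352*(3 - 1352)²*(-66) = -1352*(-1349)²*(-66) = -1352*1819801*(-66) = -2460370952*(-66) = 162384482832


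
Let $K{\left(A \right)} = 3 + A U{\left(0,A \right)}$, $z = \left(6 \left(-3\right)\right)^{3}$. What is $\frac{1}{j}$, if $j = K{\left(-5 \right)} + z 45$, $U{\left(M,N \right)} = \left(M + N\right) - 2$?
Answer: $- \frac{1}{262402} \approx -3.8109 \cdot 10^{-6}$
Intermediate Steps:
$U{\left(M,N \right)} = -2 + M + N$
$z = -5832$ ($z = \left(-18\right)^{3} = -5832$)
$K{\left(A \right)} = 3 + A \left(-2 + A\right)$ ($K{\left(A \right)} = 3 + A \left(-2 + 0 + A\right) = 3 + A \left(-2 + A\right)$)
$j = -262402$ ($j = \left(3 - 5 \left(-2 - 5\right)\right) - 262440 = \left(3 - -35\right) - 262440 = \left(3 + 35\right) - 262440 = 38 - 262440 = -262402$)
$\frac{1}{j} = \frac{1}{-262402} = - \frac{1}{262402}$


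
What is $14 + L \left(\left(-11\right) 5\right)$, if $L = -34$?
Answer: $1884$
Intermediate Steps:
$14 + L \left(\left(-11\right) 5\right) = 14 - 34 \left(\left(-11\right) 5\right) = 14 - -1870 = 14 + 1870 = 1884$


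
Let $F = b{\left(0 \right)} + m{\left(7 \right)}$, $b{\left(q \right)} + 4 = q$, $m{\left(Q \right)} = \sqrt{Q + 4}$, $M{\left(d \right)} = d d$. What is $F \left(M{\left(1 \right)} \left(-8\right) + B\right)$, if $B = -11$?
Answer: $76 - 19 \sqrt{11} \approx 12.984$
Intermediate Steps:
$M{\left(d \right)} = d^{2}$
$m{\left(Q \right)} = \sqrt{4 + Q}$
$b{\left(q \right)} = -4 + q$
$F = -4 + \sqrt{11}$ ($F = \left(-4 + 0\right) + \sqrt{4 + 7} = -4 + \sqrt{11} \approx -0.68338$)
$F \left(M{\left(1 \right)} \left(-8\right) + B\right) = \left(-4 + \sqrt{11}\right) \left(1^{2} \left(-8\right) - 11\right) = \left(-4 + \sqrt{11}\right) \left(1 \left(-8\right) - 11\right) = \left(-4 + \sqrt{11}\right) \left(-8 - 11\right) = \left(-4 + \sqrt{11}\right) \left(-19\right) = 76 - 19 \sqrt{11}$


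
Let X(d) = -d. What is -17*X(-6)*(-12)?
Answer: 1224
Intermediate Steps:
-17*X(-6)*(-12) = -(-17)*(-6)*(-12) = -17*6*(-12) = -102*(-12) = 1224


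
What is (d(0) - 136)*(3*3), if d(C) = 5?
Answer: -1179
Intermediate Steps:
(d(0) - 136)*(3*3) = (5 - 136)*(3*3) = -131*9 = -1179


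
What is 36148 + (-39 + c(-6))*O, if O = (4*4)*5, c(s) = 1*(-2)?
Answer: 32868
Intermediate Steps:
c(s) = -2
O = 80 (O = 16*5 = 80)
36148 + (-39 + c(-6))*O = 36148 + (-39 - 2)*80 = 36148 - 41*80 = 36148 - 3280 = 32868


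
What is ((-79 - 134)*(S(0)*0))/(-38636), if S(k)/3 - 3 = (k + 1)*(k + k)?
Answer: 0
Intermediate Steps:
S(k) = 9 + 6*k*(1 + k) (S(k) = 9 + 3*((k + 1)*(k + k)) = 9 + 3*((1 + k)*(2*k)) = 9 + 3*(2*k*(1 + k)) = 9 + 6*k*(1 + k))
((-79 - 134)*(S(0)*0))/(-38636) = ((-79 - 134)*((9 + 6*0 + 6*0²)*0))/(-38636) = -213*(9 + 0 + 6*0)*0*(-1/38636) = -213*(9 + 0 + 0)*0*(-1/38636) = -1917*0*(-1/38636) = -213*0*(-1/38636) = 0*(-1/38636) = 0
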